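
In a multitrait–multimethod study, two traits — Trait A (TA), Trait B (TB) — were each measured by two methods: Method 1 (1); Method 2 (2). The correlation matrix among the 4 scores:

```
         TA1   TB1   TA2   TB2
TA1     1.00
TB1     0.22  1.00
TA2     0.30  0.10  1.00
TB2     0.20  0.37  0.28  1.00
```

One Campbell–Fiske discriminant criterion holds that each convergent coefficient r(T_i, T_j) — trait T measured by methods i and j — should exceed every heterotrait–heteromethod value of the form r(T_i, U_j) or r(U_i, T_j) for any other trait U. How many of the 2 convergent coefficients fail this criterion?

Each convergent coefficient versus the relevant comparison correlations:
TA (methods 1·2): 0.30 vs {0.20, 0.10} → pass.
TB (methods 1·2): 0.37 vs {0.10, 0.20} → pass.
0 of 2 fail.

0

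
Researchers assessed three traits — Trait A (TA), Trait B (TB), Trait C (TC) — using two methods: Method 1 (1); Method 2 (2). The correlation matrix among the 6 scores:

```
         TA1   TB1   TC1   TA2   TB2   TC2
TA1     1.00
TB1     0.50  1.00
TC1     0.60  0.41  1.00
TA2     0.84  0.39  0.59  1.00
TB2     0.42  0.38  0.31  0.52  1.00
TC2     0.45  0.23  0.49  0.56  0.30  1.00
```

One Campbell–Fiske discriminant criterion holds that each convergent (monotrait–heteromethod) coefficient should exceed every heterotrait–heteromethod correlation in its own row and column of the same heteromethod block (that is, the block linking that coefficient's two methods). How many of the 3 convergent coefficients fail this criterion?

2

Convergent coefficients and their comparison sets:
TA (methods 1·2): 0.84 vs {0.42, 0.39, 0.45, 0.59} → pass.
TB (methods 1·2): 0.38 vs {0.39, 0.42, 0.23, 0.31} → fail.
TC (methods 1·2): 0.49 vs {0.59, 0.45, 0.31, 0.23} → fail.
2 of 3 fail.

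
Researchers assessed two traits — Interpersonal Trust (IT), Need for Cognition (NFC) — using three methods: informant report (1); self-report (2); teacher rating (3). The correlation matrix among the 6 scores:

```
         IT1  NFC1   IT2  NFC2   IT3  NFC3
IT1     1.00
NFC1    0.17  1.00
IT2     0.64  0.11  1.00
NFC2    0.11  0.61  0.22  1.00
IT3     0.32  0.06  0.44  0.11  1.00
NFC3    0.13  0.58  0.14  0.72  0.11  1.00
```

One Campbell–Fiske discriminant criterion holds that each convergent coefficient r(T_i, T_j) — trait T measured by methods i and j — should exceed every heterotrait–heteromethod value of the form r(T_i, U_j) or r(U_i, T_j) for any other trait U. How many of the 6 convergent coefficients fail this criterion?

Each convergent coefficient versus the relevant comparison correlations:
IT (methods 1·2): 0.64 vs {0.11, 0.11} → pass.
IT (methods 1·3): 0.32 vs {0.13, 0.06} → pass.
IT (methods 2·3): 0.44 vs {0.14, 0.11} → pass.
NFC (methods 1·2): 0.61 vs {0.11, 0.11} → pass.
NFC (methods 1·3): 0.58 vs {0.06, 0.13} → pass.
NFC (methods 2·3): 0.72 vs {0.11, 0.14} → pass.
0 of 6 fail.

0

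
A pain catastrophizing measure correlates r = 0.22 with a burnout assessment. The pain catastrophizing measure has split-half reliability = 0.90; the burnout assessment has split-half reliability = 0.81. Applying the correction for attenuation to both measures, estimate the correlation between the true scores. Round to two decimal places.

0.26

r_true = r_obs / √(r_xx · r_yy) = 0.22 / √(0.90 × 0.81) = 0.22 / √0.7290 = 0.22 / 0.8538 ≈ 0.26.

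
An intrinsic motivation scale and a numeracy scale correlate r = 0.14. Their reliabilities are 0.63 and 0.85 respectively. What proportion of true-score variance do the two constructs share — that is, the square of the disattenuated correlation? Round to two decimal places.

0.04

Disattenuated r = 0.14 / √(0.63 × 0.85) = 0.14 / 0.7318 = 0.1913.
Shared true-score variance = 0.1913² = 0.0366 ≈ 0.04.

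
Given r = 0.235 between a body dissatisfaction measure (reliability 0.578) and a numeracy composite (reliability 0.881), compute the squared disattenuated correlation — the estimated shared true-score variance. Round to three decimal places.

0.108

Disattenuated r = 0.235 / √(0.578 × 0.881) = 0.235 / 0.7136 = 0.3293.
Shared true-score variance = 0.3293² = 0.1084 ≈ 0.108.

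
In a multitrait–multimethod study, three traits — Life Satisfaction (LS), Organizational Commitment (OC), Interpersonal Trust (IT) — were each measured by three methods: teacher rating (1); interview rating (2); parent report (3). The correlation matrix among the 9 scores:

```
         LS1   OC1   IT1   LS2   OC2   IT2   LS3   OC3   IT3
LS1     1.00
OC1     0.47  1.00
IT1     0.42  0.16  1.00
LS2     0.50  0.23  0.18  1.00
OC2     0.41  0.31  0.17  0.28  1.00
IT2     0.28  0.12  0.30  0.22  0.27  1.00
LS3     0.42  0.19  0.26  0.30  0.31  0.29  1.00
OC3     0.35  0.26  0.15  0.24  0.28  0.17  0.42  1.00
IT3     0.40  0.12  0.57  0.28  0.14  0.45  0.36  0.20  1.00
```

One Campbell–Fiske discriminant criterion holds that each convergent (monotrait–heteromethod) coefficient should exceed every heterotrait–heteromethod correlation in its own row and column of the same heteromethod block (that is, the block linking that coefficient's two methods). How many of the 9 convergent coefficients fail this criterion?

4

Each convergent coefficient versus the relevant comparison correlations:
LS (methods 1·2): 0.50 vs {0.41, 0.23, 0.28, 0.18} → pass.
LS (methods 1·3): 0.42 vs {0.35, 0.19, 0.40, 0.26} → pass.
LS (methods 2·3): 0.30 vs {0.24, 0.31, 0.28, 0.29} → fail.
OC (methods 1·2): 0.31 vs {0.23, 0.41, 0.12, 0.17} → fail.
OC (methods 1·3): 0.26 vs {0.19, 0.35, 0.12, 0.15} → fail.
OC (methods 2·3): 0.28 vs {0.31, 0.24, 0.14, 0.17} → fail.
IT (methods 1·2): 0.30 vs {0.18, 0.28, 0.17, 0.12} → pass.
IT (methods 1·3): 0.57 vs {0.26, 0.40, 0.15, 0.12} → pass.
IT (methods 2·3): 0.45 vs {0.29, 0.28, 0.17, 0.14} → pass.
4 of 9 fail.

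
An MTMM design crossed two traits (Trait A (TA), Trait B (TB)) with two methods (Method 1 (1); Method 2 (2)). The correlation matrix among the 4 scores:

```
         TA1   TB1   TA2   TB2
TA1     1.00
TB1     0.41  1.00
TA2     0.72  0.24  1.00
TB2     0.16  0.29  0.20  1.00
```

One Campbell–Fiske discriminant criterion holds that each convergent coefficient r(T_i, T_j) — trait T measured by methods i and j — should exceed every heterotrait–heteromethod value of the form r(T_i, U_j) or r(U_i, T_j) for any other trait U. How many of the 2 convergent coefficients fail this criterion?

0

Checking each validity diagonal entry against its comparison values:
TA (methods 1·2): 0.72 vs {0.16, 0.24} → pass.
TB (methods 1·2): 0.29 vs {0.24, 0.16} → pass.
0 of 2 fail.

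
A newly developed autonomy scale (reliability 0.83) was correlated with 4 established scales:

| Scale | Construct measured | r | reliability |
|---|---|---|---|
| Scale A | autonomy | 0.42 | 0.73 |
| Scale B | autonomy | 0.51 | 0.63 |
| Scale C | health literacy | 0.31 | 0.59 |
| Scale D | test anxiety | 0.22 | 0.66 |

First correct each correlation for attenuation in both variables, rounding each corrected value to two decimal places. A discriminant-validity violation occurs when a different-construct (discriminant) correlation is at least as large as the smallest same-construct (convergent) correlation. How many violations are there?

0

Disattenuated r (r / √(r_scale · r_new)):
  Scale A (conv): 0.42 / √(0.73·0.83) = 0.54
  Scale B (conv): 0.51 / √(0.63·0.83) = 0.71
  Scale C (disc): 0.31 / √(0.59·0.83) = 0.44
  Scale D (disc): 0.22 / √(0.66·0.83) = 0.30
Smallest convergent = 0.54. Discriminant values: 0.44, 0.30; count ≥ 0.54 → 0.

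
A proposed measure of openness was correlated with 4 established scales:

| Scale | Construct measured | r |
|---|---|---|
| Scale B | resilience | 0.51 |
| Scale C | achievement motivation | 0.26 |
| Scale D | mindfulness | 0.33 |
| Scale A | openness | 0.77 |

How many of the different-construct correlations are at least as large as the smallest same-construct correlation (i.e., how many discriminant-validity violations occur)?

Convergent (same construct = openness): Scale A.
Smallest convergent = 0.77. Discriminant values: 0.51, 0.26, 0.33; count ≥ 0.77 → 0.

0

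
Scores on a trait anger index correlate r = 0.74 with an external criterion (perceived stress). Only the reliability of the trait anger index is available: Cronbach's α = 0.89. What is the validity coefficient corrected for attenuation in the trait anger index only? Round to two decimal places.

0.78

Single correction: r_c = r_obs / √r_xx = 0.74 / √0.89 = 0.74 / 0.9434 ≈ 0.78.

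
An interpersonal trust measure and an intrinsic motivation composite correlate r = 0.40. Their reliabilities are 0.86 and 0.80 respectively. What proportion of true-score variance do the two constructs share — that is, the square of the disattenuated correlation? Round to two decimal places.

0.23

Disattenuated r = 0.40 / √(0.86 × 0.80) = 0.40 / 0.8295 = 0.4822.
Shared true-score variance = 0.4822² = 0.2325 ≈ 0.23.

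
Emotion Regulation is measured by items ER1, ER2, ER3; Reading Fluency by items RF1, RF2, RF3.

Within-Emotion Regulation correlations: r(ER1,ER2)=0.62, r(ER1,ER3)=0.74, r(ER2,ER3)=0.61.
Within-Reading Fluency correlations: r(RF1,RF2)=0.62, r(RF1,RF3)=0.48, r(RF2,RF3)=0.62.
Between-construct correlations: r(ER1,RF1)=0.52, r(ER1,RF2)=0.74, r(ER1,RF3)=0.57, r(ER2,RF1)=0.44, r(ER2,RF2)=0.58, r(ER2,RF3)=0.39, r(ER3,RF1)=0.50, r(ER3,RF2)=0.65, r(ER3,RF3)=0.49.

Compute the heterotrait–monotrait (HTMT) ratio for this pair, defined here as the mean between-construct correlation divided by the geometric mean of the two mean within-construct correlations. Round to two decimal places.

0.88

Between-construct mean = 4.88/9 = 0.5422.
Mean within-ER = 1.97/3 = 0.6567; mean within-RF = 1.72/3 = 0.5733.
Geometric mean = √(0.6567 × 0.5733) = 0.6136.
HTMT = 0.5422 / 0.6136 = 0.88.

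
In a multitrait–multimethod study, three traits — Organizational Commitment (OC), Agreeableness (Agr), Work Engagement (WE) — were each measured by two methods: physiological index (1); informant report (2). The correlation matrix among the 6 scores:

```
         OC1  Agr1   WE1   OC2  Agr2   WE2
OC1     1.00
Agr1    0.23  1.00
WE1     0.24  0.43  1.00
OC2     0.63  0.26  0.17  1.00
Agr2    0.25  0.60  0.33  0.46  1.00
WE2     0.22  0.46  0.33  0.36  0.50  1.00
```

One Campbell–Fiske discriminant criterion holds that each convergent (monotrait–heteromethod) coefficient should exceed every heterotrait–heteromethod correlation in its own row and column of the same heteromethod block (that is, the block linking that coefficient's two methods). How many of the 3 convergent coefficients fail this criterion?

Each convergent coefficient versus the relevant comparison correlations:
OC (methods 1·2): 0.63 vs {0.25, 0.26, 0.22, 0.17} → pass.
Agr (methods 1·2): 0.60 vs {0.26, 0.25, 0.46, 0.33} → pass.
WE (methods 1·2): 0.33 vs {0.17, 0.22, 0.33, 0.46} → fail.
1 of 3 fail.

1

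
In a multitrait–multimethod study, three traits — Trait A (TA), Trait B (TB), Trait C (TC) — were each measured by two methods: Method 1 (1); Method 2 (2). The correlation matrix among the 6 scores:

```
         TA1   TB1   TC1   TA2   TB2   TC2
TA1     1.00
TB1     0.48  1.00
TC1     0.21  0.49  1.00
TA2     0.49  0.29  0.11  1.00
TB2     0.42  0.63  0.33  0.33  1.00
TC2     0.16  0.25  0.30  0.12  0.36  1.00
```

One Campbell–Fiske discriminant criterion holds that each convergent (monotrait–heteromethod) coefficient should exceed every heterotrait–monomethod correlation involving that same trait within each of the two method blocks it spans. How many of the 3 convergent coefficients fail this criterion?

Checking each validity diagonal entry against its comparison values:
TA (methods 1·2): 0.49 vs {0.48, 0.33, 0.21, 0.12} → pass.
TB (methods 1·2): 0.63 vs {0.48, 0.33, 0.49, 0.36} → pass.
TC (methods 1·2): 0.30 vs {0.21, 0.12, 0.49, 0.36} → fail.
1 of 3 fail.

1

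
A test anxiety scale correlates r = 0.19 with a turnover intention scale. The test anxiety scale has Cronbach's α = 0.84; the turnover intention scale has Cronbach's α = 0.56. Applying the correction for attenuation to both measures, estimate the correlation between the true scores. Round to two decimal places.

r_true = r_obs / √(r_xx · r_yy) = 0.19 / √(0.84 × 0.56) = 0.19 / √0.4704 = 0.19 / 0.6859 ≈ 0.28.

0.28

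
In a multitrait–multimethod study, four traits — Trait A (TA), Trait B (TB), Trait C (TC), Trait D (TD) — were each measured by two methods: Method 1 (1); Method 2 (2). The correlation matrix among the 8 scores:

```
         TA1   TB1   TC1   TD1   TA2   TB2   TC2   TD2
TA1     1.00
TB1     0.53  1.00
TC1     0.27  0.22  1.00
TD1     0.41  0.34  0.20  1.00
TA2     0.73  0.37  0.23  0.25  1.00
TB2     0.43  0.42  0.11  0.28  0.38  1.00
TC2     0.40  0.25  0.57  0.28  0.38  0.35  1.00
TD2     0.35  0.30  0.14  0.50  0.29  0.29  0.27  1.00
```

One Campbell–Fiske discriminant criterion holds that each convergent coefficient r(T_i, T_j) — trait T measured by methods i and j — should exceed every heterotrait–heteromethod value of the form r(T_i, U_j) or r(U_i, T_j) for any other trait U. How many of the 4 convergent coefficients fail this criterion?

Checking each validity diagonal entry against its comparison values:
TA (methods 1·2): 0.73 vs {0.43, 0.37, 0.40, 0.23, 0.35, 0.25} → pass.
TB (methods 1·2): 0.42 vs {0.37, 0.43, 0.25, 0.11, 0.30, 0.28} → fail.
TC (methods 1·2): 0.57 vs {0.23, 0.40, 0.11, 0.25, 0.14, 0.28} → pass.
TD (methods 1·2): 0.50 vs {0.25, 0.35, 0.28, 0.30, 0.28, 0.14} → pass.
1 of 4 fail.

1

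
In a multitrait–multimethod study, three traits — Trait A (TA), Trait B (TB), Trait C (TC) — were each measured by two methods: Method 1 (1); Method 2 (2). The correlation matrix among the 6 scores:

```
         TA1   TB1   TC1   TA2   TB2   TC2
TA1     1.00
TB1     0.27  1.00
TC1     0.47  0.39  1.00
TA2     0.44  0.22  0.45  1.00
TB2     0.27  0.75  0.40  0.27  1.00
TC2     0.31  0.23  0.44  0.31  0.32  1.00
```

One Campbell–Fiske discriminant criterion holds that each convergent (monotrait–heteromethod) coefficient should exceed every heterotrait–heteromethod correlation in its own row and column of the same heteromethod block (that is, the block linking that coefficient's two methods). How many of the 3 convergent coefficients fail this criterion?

2

Convergent coefficients and their comparison sets:
TA (methods 1·2): 0.44 vs {0.27, 0.22, 0.31, 0.45} → fail.
TB (methods 1·2): 0.75 vs {0.22, 0.27, 0.23, 0.40} → pass.
TC (methods 1·2): 0.44 vs {0.45, 0.31, 0.40, 0.23} → fail.
2 of 3 fail.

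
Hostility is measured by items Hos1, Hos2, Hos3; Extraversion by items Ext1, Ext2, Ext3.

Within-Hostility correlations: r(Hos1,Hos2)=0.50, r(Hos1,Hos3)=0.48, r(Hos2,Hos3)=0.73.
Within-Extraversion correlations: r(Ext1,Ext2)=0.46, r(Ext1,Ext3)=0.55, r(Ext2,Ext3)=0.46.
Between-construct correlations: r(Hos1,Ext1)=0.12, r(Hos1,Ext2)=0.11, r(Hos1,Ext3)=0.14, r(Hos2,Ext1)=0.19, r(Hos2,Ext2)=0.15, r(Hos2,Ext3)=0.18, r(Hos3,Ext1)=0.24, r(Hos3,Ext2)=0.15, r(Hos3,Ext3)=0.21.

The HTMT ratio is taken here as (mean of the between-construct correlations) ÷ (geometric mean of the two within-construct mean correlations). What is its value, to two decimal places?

0.31

Between-construct mean = 1.49/9 = 0.1656.
Mean within-Hos = 1.71/3 = 0.5700; mean within-Ext = 1.47/3 = 0.4900.
Geometric mean = √(0.5700 × 0.4900) = 0.5285.
HTMT = 0.1656 / 0.5285 = 0.31.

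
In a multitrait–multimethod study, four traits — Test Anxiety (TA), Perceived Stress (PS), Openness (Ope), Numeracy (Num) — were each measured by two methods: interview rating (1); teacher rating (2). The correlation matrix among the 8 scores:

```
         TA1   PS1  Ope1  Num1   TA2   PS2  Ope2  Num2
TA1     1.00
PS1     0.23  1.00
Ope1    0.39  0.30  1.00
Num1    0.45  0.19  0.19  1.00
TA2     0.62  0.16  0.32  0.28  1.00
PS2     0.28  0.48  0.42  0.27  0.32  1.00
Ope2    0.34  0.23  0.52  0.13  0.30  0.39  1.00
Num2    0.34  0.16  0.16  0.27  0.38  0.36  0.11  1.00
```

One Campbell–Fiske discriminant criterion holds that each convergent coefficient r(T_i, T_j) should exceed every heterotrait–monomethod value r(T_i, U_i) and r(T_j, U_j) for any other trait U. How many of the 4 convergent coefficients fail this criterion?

Checking each validity diagonal entry against its comparison values:
TA (methods 1·2): 0.62 vs {0.23, 0.32, 0.39, 0.30, 0.45, 0.38} → pass.
PS (methods 1·2): 0.48 vs {0.23, 0.32, 0.30, 0.39, 0.19, 0.36} → pass.
Ope (methods 1·2): 0.52 vs {0.39, 0.30, 0.30, 0.39, 0.19, 0.11} → pass.
Num (methods 1·2): 0.27 vs {0.45, 0.38, 0.19, 0.36, 0.19, 0.11} → fail.
1 of 4 fail.

1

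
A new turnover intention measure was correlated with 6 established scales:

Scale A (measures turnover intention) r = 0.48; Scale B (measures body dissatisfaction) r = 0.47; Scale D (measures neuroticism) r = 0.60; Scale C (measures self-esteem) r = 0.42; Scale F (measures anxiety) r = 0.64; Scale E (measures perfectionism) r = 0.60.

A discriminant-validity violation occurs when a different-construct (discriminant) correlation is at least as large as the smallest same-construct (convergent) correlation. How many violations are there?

3

Convergent (same construct = turnover intention): Scale A.
Smallest convergent = 0.48. Discriminant values: 0.47, 0.60, 0.42, 0.64, 0.60; count ≥ 0.48 → 3.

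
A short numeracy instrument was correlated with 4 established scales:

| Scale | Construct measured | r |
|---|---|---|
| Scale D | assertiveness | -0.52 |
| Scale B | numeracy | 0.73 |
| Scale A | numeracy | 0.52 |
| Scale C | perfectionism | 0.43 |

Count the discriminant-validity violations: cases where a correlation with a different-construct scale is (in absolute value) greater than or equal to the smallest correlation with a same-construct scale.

Convergent (same construct = numeracy): Scale B, Scale A.
Smallest convergent = 0.52. Discriminant |r|: 0.52, 0.43; count ≥ 0.52 → 1.

1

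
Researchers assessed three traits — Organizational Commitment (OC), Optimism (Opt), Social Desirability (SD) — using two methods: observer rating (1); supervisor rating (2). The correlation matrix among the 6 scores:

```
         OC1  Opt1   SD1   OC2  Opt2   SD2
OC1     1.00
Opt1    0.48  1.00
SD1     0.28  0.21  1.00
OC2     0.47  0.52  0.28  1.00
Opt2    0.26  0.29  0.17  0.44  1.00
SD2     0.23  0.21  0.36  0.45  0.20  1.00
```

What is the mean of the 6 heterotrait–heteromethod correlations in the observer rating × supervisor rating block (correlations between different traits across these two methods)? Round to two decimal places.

0.28

HTHM values (method 1 × method 2): 0.26, 0.23, 0.52, 0.21, 0.28, 0.17; mean = 1.67/6 = 0.28.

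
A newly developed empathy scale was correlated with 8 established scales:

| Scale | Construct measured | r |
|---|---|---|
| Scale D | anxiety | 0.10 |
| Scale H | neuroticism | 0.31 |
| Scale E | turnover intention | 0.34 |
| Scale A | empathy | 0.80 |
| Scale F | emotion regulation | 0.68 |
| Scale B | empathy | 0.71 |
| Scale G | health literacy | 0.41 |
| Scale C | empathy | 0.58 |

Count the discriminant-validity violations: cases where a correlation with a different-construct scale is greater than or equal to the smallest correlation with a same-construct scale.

Convergent (same construct = empathy): Scale A, Scale B, Scale C.
Smallest convergent = 0.58. Discriminant values: 0.10, 0.31, 0.34, 0.68, 0.41; count ≥ 0.58 → 1.

1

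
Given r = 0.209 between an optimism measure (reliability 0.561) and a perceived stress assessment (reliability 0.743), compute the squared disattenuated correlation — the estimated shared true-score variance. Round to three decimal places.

Disattenuated r = 0.209 / √(0.561 × 0.743) = 0.209 / 0.6456 = 0.3237.
Shared true-score variance = 0.3237² = 0.1048 ≈ 0.105.

0.105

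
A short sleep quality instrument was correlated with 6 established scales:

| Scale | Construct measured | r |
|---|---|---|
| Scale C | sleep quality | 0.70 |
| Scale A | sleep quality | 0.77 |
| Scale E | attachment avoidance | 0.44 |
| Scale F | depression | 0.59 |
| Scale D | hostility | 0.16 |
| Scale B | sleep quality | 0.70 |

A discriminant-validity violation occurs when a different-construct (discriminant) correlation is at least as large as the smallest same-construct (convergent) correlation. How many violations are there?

0

Convergent (same construct = sleep quality): Scale C, Scale A, Scale B.
Smallest convergent = 0.70. Discriminant values: 0.44, 0.59, 0.16; count ≥ 0.70 → 0.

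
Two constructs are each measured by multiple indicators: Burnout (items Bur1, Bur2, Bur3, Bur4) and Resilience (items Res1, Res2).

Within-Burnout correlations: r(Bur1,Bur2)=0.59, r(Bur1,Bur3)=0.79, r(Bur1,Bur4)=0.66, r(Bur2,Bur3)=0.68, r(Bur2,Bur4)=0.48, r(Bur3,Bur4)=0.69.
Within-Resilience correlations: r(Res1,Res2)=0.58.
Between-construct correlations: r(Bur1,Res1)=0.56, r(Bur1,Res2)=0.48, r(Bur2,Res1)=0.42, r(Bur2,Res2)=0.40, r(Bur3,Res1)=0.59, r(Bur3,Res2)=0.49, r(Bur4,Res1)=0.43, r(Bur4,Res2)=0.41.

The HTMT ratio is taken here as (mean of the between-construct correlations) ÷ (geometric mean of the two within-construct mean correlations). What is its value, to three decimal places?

Mean between = 3.78/8 = 0.4725.
Mean within-Bur = 3.89/6 = 0.6483; mean within-Res = 0.58/1 = 0.5800.
Geometric mean = √(0.6483 × 0.5800) = 0.6132.
HTMT = 0.4725 / 0.6132 = 0.771.

0.771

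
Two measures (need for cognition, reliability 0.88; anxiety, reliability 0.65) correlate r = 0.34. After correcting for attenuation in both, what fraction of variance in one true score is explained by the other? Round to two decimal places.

Disattenuated r = 0.34 / √(0.88 × 0.65) = 0.34 / 0.7563 = 0.4496.
Shared true-score variance = 0.4496² = 0.2021 ≈ 0.20.

0.20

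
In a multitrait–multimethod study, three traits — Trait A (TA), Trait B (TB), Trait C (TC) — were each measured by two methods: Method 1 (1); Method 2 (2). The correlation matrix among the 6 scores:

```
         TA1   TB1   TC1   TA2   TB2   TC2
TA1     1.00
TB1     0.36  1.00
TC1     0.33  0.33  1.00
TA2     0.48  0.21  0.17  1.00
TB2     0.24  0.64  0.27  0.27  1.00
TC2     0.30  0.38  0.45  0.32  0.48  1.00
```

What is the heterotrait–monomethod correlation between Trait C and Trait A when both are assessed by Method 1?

Different traits, same method: r(TC1, TA1) = 0.33.

0.33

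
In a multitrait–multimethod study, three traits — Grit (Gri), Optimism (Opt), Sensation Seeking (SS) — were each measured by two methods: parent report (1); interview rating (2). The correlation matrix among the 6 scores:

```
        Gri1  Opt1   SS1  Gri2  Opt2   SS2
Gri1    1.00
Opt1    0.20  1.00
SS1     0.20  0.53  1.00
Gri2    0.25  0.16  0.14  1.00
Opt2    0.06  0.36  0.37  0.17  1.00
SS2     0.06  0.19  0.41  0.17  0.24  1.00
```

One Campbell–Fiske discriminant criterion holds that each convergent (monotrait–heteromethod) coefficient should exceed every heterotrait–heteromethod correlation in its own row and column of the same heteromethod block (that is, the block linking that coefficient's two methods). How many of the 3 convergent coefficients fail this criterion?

Convergent coefficients and their comparison sets:
Gri (methods 1·2): 0.25 vs {0.06, 0.16, 0.06, 0.14} → pass.
Opt (methods 1·2): 0.36 vs {0.16, 0.06, 0.19, 0.37} → fail.
SS (methods 1·2): 0.41 vs {0.14, 0.06, 0.37, 0.19} → pass.
1 of 3 fail.

1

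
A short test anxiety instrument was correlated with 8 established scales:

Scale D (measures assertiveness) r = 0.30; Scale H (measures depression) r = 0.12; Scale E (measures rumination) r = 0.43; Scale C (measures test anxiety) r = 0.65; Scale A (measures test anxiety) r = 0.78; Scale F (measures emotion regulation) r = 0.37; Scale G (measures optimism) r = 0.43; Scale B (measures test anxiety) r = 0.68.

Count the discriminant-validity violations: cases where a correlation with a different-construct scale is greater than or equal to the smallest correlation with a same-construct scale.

0

Convergent (same construct = test anxiety): Scale C, Scale A, Scale B.
Smallest convergent = 0.65. Discriminant values: 0.30, 0.12, 0.43, 0.37, 0.43; count ≥ 0.65 → 0.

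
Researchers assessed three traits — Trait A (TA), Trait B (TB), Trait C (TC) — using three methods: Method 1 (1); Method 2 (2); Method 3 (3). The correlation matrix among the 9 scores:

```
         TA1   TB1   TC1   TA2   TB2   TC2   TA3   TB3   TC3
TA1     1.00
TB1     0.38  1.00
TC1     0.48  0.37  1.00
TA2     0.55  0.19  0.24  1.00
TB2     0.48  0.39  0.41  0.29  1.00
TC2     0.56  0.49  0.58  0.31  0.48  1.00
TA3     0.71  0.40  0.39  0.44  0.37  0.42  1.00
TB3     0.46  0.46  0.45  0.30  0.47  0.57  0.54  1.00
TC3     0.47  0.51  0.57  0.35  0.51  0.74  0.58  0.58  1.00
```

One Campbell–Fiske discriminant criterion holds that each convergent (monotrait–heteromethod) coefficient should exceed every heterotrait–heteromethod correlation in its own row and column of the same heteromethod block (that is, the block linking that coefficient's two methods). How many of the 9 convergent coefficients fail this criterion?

Each convergent coefficient versus the relevant comparison correlations:
TA (methods 1·2): 0.55 vs {0.48, 0.19, 0.56, 0.24} → fail.
TA (methods 1·3): 0.71 vs {0.46, 0.40, 0.47, 0.39} → pass.
TA (methods 2·3): 0.44 vs {0.30, 0.37, 0.35, 0.42} → pass.
TB (methods 1·2): 0.39 vs {0.19, 0.48, 0.49, 0.41} → fail.
TB (methods 1·3): 0.46 vs {0.40, 0.46, 0.51, 0.45} → fail.
TB (methods 2·3): 0.47 vs {0.37, 0.30, 0.51, 0.57} → fail.
TC (methods 1·2): 0.58 vs {0.24, 0.56, 0.41, 0.49} → pass.
TC (methods 1·3): 0.57 vs {0.39, 0.47, 0.45, 0.51} → pass.
TC (methods 2·3): 0.74 vs {0.42, 0.35, 0.57, 0.51} → pass.
4 of 9 fail.

4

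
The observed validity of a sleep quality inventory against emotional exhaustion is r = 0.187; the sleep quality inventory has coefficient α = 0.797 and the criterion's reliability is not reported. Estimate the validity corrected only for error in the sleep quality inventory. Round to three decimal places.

0.209

Single correction: r_c = r_obs / √r_xx = 0.187 / √0.797 = 0.187 / 0.8927 ≈ 0.209.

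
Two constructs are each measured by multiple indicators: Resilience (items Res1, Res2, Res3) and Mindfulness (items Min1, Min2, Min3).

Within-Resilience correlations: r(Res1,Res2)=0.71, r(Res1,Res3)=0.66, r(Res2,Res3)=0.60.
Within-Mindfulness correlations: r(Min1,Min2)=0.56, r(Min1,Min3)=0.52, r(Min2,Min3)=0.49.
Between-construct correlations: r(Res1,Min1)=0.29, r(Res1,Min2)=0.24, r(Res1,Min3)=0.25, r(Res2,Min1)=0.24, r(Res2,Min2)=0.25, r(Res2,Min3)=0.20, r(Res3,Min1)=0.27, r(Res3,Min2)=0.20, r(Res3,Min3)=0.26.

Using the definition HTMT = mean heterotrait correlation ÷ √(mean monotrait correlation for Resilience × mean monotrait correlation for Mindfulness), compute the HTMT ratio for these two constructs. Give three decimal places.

0.417

Mean between = 2.20/9 = 0.2444.
Mean within-Res = 1.97/3 = 0.6567; mean within-Min = 1.57/3 = 0.5233.
Geometric mean = √(0.6567 × 0.5233) = 0.5862.
HTMT = 0.2444 / 0.5862 = 0.417.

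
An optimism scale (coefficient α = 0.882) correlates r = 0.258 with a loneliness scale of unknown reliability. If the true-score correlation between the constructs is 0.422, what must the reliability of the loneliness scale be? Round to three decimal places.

r_true = r_obs / √(r_xx · r_yy) ⇒ 0.422 = 0.258 / √(0.882 · r_yy).
√(0.882 · r_yy) = 0.258 / 0.422 = 0.6114; 0.882 · r_yy = 0.3738; r_yy = 0.3738 / 0.882 ≈ 0.424.

0.424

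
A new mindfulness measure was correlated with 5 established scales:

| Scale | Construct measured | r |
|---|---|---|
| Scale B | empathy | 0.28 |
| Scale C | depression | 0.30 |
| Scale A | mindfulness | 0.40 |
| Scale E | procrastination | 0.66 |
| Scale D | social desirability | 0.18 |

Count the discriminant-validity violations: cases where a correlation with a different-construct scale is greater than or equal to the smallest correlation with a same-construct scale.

Convergent (same construct = mindfulness): Scale A.
Smallest convergent = 0.40. Discriminant values: 0.28, 0.30, 0.66, 0.18; count ≥ 0.40 → 1.

1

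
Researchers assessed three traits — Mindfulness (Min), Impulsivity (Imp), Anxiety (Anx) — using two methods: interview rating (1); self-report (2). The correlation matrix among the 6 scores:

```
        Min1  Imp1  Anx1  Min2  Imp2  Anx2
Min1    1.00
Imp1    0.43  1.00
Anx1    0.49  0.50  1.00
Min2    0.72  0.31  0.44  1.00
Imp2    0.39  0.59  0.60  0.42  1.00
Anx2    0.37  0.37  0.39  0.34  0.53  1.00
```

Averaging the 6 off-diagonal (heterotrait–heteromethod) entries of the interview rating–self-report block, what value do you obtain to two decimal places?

0.41

HTHM values (method 1 × method 2): 0.39, 0.37, 0.31, 0.37, 0.44, 0.60; mean = 2.48/6 = 0.41.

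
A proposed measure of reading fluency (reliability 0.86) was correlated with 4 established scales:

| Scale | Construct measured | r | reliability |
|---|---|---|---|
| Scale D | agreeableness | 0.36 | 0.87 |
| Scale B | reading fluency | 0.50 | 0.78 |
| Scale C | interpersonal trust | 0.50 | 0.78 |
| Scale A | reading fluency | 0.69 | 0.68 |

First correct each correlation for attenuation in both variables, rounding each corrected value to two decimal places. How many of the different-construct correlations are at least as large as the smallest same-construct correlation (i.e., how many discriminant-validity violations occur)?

Disattenuated r (r / √(r_scale · r_new)):
  Scale D (disc): 0.36 / √(0.87·0.86) = 0.42
  Scale B (conv): 0.50 / √(0.78·0.86) = 0.61
  Scale C (disc): 0.50 / √(0.78·0.86) = 0.61
  Scale A (conv): 0.69 / √(0.68·0.86) = 0.90
Smallest convergent = 0.61. Discriminant values: 0.42, 0.61; count ≥ 0.61 → 1.

1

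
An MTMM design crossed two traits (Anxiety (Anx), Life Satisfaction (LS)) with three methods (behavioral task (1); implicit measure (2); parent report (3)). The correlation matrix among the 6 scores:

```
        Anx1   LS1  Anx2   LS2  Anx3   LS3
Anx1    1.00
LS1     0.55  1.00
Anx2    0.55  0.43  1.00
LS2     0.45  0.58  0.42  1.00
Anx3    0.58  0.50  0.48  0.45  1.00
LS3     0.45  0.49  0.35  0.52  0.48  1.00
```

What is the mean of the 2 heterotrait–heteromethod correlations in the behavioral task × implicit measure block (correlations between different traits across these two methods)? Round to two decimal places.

0.44

HTHM values (method 1 × method 2): 0.45, 0.43; mean = 0.88/2 = 0.44.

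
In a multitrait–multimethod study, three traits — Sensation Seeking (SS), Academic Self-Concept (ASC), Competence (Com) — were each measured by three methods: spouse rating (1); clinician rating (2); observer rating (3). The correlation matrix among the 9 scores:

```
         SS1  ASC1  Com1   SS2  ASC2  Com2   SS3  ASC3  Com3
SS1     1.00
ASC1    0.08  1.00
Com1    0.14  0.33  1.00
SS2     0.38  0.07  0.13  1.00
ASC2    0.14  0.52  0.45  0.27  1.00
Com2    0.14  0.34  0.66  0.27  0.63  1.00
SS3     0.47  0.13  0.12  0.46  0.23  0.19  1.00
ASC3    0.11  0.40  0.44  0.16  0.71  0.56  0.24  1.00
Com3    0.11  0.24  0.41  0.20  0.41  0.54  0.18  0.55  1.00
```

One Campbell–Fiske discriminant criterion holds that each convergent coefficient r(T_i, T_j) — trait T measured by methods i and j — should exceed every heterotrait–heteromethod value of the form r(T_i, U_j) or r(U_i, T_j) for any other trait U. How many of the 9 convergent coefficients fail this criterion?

3

Checking each validity diagonal entry against its comparison values:
SS (methods 1·2): 0.38 vs {0.14, 0.07, 0.14, 0.13} → pass.
SS (methods 1·3): 0.47 vs {0.11, 0.13, 0.11, 0.12} → pass.
SS (methods 2·3): 0.46 vs {0.16, 0.23, 0.20, 0.19} → pass.
ASC (methods 1·2): 0.52 vs {0.07, 0.14, 0.34, 0.45} → pass.
ASC (methods 1·3): 0.40 vs {0.13, 0.11, 0.24, 0.44} → fail.
ASC (methods 2·3): 0.71 vs {0.23, 0.16, 0.41, 0.56} → pass.
Com (methods 1·2): 0.66 vs {0.13, 0.14, 0.45, 0.34} → pass.
Com (methods 1·3): 0.41 vs {0.12, 0.11, 0.44, 0.24} → fail.
Com (methods 2·3): 0.54 vs {0.19, 0.20, 0.56, 0.41} → fail.
3 of 9 fail.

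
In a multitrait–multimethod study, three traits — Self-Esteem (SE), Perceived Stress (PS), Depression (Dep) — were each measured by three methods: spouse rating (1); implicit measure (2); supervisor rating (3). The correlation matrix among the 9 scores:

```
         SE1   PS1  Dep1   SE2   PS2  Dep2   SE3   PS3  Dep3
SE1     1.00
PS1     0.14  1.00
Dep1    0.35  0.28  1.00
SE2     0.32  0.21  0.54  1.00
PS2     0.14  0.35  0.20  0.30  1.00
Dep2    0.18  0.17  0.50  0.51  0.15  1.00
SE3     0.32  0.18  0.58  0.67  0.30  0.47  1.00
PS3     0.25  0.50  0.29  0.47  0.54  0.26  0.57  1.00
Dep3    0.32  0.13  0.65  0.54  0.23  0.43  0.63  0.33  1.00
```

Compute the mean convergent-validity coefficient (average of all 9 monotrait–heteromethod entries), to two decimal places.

Convergent values: 0.32, 0.32, 0.67, 0.35, 0.50, 0.54, 0.50, 0.65, 0.43; mean = 4.28/9 = 0.48.

0.48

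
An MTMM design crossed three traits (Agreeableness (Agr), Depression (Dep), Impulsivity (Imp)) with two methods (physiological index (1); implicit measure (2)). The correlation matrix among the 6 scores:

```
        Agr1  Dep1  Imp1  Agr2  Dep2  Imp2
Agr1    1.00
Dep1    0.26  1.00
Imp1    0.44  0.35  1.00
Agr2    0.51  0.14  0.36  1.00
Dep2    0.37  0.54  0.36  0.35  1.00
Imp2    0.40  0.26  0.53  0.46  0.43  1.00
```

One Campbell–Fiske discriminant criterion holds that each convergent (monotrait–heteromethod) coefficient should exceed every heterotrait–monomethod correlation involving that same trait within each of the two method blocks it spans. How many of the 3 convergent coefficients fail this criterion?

Checking each validity diagonal entry against its comparison values:
Agr (methods 1·2): 0.51 vs {0.26, 0.35, 0.44, 0.46} → pass.
Dep (methods 1·2): 0.54 vs {0.26, 0.35, 0.35, 0.43} → pass.
Imp (methods 1·2): 0.53 vs {0.44, 0.46, 0.35, 0.43} → pass.
0 of 3 fail.

0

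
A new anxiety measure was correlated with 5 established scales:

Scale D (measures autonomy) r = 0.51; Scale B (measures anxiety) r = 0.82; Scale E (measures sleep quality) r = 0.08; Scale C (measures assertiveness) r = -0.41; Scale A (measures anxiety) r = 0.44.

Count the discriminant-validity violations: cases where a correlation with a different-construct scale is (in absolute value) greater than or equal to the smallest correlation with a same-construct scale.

Convergent (same construct = anxiety): Scale B, Scale A.
Smallest convergent = 0.44. Discriminant |r|: 0.51, 0.08, 0.41; count ≥ 0.44 → 1.

1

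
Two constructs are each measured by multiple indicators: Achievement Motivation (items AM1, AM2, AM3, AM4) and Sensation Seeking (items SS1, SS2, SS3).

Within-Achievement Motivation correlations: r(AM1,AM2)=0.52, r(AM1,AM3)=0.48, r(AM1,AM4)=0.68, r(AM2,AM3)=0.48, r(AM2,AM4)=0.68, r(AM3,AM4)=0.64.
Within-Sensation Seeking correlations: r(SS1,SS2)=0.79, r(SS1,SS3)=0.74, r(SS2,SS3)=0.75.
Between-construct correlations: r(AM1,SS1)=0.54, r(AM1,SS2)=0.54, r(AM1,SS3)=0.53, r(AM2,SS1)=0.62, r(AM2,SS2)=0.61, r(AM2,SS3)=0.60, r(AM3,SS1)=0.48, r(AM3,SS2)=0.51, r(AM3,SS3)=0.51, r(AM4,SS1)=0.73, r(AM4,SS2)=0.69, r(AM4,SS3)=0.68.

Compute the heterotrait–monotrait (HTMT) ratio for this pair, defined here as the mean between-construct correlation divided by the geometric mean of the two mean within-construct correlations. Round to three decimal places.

0.884

Mean heterotrait r = 7.04/12 = 0.5867.
Mean within-AM = 3.48/6 = 0.5800; mean within-SS = 2.28/3 = 0.7600.
Geometric mean = √(0.5800 × 0.7600) = 0.6639.
HTMT = 0.5867 / 0.6639 = 0.884.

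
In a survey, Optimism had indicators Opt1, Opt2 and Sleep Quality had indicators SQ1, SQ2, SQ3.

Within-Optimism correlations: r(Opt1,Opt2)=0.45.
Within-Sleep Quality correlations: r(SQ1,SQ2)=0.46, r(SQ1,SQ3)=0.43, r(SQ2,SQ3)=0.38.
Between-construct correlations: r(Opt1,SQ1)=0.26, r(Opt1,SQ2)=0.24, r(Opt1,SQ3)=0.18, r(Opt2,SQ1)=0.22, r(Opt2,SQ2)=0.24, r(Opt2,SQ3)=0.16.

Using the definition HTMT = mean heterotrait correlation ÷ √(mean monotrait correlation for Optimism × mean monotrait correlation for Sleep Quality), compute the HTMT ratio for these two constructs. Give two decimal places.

0.50

Mean heterotrait r = 1.30/6 = 0.2167.
Mean within-Opt = 0.45/1 = 0.4500; mean within-SQ = 1.27/3 = 0.4233.
Geometric mean = √(0.4500 × 0.4233) = 0.4364.
HTMT = 0.2167 / 0.4364 = 0.50.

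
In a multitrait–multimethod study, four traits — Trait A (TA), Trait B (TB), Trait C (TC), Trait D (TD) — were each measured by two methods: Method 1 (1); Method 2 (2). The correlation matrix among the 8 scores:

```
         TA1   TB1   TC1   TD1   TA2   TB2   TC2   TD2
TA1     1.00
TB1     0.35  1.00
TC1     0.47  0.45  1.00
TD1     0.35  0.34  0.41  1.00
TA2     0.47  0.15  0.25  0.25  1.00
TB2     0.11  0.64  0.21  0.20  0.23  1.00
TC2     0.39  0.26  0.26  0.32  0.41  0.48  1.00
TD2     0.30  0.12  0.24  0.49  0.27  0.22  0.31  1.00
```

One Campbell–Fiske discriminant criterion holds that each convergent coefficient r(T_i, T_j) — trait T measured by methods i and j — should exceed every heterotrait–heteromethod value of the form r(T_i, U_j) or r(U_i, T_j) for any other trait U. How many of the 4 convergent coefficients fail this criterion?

1

Each convergent coefficient versus the relevant comparison correlations:
TA (methods 1·2): 0.47 vs {0.11, 0.15, 0.39, 0.25, 0.30, 0.25} → pass.
TB (methods 1·2): 0.64 vs {0.15, 0.11, 0.26, 0.21, 0.12, 0.20} → pass.
TC (methods 1·2): 0.26 vs {0.25, 0.39, 0.21, 0.26, 0.24, 0.32} → fail.
TD (methods 1·2): 0.49 vs {0.25, 0.30, 0.20, 0.12, 0.32, 0.24} → pass.
1 of 4 fail.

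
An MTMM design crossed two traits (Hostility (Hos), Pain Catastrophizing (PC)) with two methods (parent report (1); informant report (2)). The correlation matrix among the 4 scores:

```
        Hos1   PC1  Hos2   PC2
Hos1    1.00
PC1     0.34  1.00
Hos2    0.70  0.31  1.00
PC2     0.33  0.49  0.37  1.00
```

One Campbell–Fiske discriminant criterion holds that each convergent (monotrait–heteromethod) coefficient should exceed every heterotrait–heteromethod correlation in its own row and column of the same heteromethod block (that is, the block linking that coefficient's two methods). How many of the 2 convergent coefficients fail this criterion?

Each convergent coefficient versus the relevant comparison correlations:
Hos (methods 1·2): 0.70 vs {0.33, 0.31} → pass.
PC (methods 1·2): 0.49 vs {0.31, 0.33} → pass.
0 of 2 fail.

0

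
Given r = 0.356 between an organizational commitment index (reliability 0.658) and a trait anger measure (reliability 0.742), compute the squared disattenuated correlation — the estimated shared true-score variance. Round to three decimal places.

0.260

Disattenuated r = 0.356 / √(0.658 × 0.742) = 0.356 / 0.6987 = 0.5095.
Shared true-score variance = 0.5095² = 0.2596 ≈ 0.260.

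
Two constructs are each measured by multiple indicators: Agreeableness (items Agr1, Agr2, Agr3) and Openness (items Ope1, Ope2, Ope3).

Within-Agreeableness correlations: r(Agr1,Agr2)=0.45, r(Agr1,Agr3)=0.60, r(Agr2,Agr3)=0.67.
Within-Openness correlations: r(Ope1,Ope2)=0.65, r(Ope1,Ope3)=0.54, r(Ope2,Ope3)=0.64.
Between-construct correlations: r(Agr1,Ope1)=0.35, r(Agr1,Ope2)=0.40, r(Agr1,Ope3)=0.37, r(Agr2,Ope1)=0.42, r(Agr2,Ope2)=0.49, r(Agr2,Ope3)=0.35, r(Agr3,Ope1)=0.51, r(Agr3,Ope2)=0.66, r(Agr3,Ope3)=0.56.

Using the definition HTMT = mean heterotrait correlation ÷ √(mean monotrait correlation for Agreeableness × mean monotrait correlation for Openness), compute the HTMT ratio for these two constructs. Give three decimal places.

0.772

Between-construct mean = 4.11/9 = 0.4567.
Mean within-Agr = 1.72/3 = 0.5733; mean within-Ope = 1.83/3 = 0.6100.
Geometric mean = √(0.5733 × 0.6100) = 0.5914.
HTMT = 0.4567 / 0.5914 = 0.772.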